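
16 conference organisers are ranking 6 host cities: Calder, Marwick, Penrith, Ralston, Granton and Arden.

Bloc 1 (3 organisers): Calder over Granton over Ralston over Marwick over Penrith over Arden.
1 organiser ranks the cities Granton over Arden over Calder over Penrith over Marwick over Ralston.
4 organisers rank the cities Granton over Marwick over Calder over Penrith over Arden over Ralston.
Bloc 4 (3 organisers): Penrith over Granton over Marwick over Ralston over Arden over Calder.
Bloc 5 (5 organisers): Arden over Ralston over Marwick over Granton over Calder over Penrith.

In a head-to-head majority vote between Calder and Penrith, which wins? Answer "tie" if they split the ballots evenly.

Calder

Ballots ranking Calder above Penrith: 3 + 1 + 4 + 5 = 13.
Ballots ranking Penrith above Calder: 16 − 13 = 3.
Calder wins the head-to-head 13–3.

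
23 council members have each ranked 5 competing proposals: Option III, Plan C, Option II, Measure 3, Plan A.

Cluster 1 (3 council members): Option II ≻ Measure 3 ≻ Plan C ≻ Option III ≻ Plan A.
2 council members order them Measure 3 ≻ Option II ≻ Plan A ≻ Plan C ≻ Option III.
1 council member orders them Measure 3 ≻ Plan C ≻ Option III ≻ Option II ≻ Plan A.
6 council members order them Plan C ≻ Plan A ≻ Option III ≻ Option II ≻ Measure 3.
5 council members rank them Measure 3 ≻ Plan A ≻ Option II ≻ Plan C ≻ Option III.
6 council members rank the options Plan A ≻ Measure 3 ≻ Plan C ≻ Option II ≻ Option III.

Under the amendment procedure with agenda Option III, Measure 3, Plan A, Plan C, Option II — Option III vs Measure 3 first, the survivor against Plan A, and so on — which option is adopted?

Plan A

Round 1: Option III vs Measure 3 — 6–17, Measure 3 advances.
Round 2: Measure 3 vs Plan A — 11–12, Plan A advances.
Round 3: Plan A vs Plan C — 13–10, Plan A advances.
Round 4: Plan A vs Option II — 17–6, Plan A advances.
Plan A survives the agenda.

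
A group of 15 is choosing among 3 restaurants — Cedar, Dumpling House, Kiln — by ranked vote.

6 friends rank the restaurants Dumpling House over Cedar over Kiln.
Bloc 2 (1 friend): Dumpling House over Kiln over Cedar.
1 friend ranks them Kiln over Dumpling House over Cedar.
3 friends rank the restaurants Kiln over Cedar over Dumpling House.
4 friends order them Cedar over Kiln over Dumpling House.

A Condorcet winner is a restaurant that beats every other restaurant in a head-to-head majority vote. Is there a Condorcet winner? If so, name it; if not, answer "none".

none

Pairwise majorities:
Cedar vs Dumpling House: 7 to 8, Dumpling House.
Cedar vs Kiln: 10 to 5, Cedar.
Dumpling House vs Kiln: Dumpling House preferred on 6+1 = 7 ballots; Kiln wins 8–7.
No restaurant is unbeaten: Cedar loses to Dumpling House; Dumpling House loses to Kiln; Kiln loses to Cedar. In particular Cedar beats Kiln beats Dumpling House beats Cedar is a majority cycle — no Condorcet winner exists.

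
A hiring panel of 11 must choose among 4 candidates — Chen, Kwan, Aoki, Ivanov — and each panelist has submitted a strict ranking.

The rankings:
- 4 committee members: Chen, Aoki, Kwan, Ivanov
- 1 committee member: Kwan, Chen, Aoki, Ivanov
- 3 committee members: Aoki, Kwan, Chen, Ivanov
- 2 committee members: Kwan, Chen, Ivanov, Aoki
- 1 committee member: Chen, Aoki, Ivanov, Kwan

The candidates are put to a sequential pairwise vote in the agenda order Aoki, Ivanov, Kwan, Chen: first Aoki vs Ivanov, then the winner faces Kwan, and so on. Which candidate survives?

Round 1: Aoki vs Ivanov — 9–2, Aoki advances.
Round 2: Aoki vs Kwan — 8–3, Aoki advances.
Round 3: Aoki vs Chen — 3–8, Chen advances.
Chen survives the agenda.

Chen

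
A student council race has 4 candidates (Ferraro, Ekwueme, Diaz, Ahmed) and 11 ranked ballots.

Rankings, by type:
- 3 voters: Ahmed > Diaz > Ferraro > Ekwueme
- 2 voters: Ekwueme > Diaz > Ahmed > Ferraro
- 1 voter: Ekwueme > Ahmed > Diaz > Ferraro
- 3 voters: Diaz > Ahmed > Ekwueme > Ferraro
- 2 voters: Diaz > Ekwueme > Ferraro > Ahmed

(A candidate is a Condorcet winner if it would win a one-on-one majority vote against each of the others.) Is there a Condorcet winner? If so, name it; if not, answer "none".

Diaz

Head-to-head results (11 voters):
Ferraro vs Ekwueme: Ekwueme, 8–3.
Ferraro–Diaz: Diaz 11–0.
Ferraro–Ahmed: Ahmed 9–2.
Ekwueme vs Diaz: Diaz wins 8–3.
Ekwueme–Ahmed: Ahmed 6–5.
Diaz–Ahmed: Diaz 7–4.
Diaz wins every pairwise contest, so Diaz is the Condorcet winner.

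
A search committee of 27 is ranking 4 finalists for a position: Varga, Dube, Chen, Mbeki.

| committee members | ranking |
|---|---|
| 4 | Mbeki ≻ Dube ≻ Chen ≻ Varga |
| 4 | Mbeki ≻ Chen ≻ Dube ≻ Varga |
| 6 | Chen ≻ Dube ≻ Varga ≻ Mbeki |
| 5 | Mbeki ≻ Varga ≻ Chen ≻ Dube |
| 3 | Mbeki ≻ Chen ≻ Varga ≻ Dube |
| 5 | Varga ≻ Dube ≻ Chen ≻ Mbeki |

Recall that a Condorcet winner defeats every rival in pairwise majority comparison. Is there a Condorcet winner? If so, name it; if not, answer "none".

Check each pair by majority over 27 ballots:
Varga vs Dube: Dube wins 14–13.
Varga vs Chen: Chen wins 17–10.
Varga vs Mbeki: Mbeki wins 16–11.
Dube–Chen: Chen 18–9.
Dube vs Mbeki: Mbeki wins 16–11.
Chen vs Mbeki: Mbeki wins 16–11.
Mbeki defeats every rival head-to-head and is the Condorcet winner.

Mbeki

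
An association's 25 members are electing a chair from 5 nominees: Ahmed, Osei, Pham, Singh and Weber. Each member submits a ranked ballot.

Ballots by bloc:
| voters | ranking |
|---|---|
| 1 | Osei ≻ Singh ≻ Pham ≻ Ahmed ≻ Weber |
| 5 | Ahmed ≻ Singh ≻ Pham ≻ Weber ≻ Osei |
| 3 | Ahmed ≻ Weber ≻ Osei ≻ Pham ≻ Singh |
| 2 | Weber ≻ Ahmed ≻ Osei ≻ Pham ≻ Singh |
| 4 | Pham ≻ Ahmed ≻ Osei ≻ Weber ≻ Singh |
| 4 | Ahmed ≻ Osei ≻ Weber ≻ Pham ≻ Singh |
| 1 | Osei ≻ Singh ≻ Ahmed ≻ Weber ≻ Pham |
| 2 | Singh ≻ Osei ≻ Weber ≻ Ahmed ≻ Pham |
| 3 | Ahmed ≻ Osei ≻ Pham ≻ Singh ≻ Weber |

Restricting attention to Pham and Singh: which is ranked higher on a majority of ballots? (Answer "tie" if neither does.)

Ballots ranking Pham above Singh: 3 + 2 + 4 + 4 + 3 = 16.
Ballots ranking Singh above Pham: 25 − 16 = 9.
Pham wins the head-to-head 16–9.

Pham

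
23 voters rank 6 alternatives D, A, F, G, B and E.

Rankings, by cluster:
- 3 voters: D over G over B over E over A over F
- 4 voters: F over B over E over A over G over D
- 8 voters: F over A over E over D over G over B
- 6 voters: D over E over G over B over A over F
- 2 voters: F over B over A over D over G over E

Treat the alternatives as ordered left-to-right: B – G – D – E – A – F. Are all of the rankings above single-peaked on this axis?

no

Axis positions: B=1, G=2, D=3, E=4, A=5, F=6.
Cluster 1 (peak D at position 3): ranking walks positions 3-2-1-4-5-6, expanding outward from the peak — single-peaked.
Cluster 2: ranking walks positions 6-1-4-5-2-3; B is ranked above A even though A lies between B and the peak F on the axis — preferences dip and rise again. Not single-peaked.
Cluster 3 (peak F at position 6): ranking walks positions 6-5-4-3-2-1, expanding outward from the peak — single-peaked.
Cluster 4 (peak D at position 3): ranking walks positions 3-4-2-1-5-6, expanding outward from the peak — single-peaked.
Cluster 5: ranking walks positions 6-1-5-3-2-4; B is ranked above A even though A lies between B and the peak F on the axis — preferences dip and rise again. Not single-peaked.
Cluster 2 violates single-peakedness, so the profile is not single-peaked on this axis.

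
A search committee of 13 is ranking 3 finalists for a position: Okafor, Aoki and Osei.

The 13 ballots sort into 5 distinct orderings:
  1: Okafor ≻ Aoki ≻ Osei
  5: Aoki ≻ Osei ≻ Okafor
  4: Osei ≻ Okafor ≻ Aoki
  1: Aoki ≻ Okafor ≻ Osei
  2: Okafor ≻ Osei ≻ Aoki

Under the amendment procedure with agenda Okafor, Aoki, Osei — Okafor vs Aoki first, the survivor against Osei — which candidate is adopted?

Round 1: Okafor vs Aoki — 7–6, Okafor advances.
Round 2: Okafor vs Osei — 4–9, Osei advances.
The agenda winner is Osei.

Osei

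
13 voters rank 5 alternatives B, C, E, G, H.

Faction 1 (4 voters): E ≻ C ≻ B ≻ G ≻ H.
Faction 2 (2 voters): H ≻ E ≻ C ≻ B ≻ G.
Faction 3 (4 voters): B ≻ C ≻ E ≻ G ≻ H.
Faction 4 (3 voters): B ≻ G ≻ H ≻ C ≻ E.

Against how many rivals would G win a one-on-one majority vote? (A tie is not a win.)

1

G against each rival (13 voters):
G vs B: B wins 13–0.
G vs C: 3 to 10, C.
G vs E: G preferred on 3 ballots; E wins 10–3.
G vs H: G wins 11–2.
G beats H; loses to B, C, E — 1 pairwise win.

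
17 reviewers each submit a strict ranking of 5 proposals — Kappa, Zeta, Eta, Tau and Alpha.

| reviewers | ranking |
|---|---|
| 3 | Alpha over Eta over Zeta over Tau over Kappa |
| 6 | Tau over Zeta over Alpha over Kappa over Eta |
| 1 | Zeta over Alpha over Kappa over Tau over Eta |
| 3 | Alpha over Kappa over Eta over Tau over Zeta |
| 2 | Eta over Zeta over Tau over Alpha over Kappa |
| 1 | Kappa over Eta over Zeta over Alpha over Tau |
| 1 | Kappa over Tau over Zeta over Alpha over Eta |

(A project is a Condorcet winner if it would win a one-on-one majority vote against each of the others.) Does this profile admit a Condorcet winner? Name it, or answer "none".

none

Head-to-head results (17 reviewers):
Kappa–Zeta: Zeta 12–5.
Kappa vs Eta: Kappa, 12–5.
Kappa vs Tau: Tau, 11–6.
Kappa vs Alpha: Alpha wins 15–2.
Zeta–Eta: Eta 9–8.
Zeta vs Tau: Zeta preferred on 3+1+2+1 = 7 ballots; Tau wins 10–7.
Zeta–Alpha: Zeta 11–6.
Eta vs Tau: Eta is ranked higher on 3+3+2+1 = 9 ballots, Tau on 8. Eta wins 9–8.
Eta vs Alpha: 2+1 = 3 for Eta, 14 for Alpha — Alpha by 14–3.
Tau vs Alpha: 9 to 8, Tau.
Each project drops at least one matchup (Kappa loses to Zeta; Zeta loses to Eta; Eta loses to Kappa; Tau loses to Eta; Alpha loses to Zeta); the cycle Kappa → Eta → Zeta → Kappa rules out a Condorcet winner.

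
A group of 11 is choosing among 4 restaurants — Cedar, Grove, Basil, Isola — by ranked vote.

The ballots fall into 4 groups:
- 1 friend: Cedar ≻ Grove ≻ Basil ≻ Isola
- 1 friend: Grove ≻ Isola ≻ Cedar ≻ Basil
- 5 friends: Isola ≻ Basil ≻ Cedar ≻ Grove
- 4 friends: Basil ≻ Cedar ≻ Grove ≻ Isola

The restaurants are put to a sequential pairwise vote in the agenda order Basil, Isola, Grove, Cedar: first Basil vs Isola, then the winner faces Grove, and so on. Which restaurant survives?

Round 1: Basil vs Isola — 5–6, Isola advances.
Round 2: Isola vs Grove — 5–6, Grove advances.
Round 3: Grove vs Cedar — 1–10, Cedar advances.
Cedar survives the agenda.

Cedar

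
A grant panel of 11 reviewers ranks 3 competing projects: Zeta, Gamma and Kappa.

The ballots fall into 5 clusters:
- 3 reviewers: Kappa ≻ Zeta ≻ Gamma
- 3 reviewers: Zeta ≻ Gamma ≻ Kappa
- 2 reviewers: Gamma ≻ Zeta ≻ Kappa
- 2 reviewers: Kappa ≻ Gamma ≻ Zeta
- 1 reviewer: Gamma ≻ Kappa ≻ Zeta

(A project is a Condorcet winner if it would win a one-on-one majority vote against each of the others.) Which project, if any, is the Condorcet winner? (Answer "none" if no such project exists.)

none

Check each pair by majority over 11 ballots:
Zeta vs Gamma: Zeta is ranked higher on 3+3 = 6 ballots, Gamma on 5. Zeta wins 6–5.
Zeta vs Kappa: Zeta preferred on 3+2 = 5 ballots; Kappa wins 6–5.
Gamma vs Kappa: Gamma preferred on 3+2+1 = 6 ballots; Gamma wins 6–5.
Each project drops at least one matchup (Zeta loses to Kappa; Gamma loses to Zeta; Kappa loses to Gamma); the cycle Zeta → Gamma → Kappa → Zeta rules out a Condorcet winner.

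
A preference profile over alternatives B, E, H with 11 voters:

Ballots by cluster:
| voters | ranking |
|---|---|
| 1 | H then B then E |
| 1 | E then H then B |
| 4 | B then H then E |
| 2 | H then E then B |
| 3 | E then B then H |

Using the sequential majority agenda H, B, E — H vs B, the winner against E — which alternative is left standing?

Round 1: H vs B — 4–7, B advances.
Round 2: B vs E — 5–6, E advances.
E survives the agenda.

E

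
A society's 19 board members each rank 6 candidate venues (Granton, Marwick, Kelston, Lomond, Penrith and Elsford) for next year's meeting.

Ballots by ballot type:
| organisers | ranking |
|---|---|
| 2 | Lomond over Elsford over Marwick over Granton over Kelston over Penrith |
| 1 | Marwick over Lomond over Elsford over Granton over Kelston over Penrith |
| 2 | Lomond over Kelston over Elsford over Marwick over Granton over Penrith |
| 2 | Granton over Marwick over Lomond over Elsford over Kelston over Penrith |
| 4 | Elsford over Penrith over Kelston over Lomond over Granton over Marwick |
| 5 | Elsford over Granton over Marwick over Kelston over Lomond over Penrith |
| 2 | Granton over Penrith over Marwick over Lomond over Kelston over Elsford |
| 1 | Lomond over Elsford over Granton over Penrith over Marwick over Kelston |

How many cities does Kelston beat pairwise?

1

Kelston against each rival (19 organisers):
Kelston vs Granton: 6 to 13, Granton.
Kelston vs Marwick: Kelston is ranked higher on 2+4 = 6 ballots, Marwick on 13. Marwick wins 13–6.
Kelston vs Lomond: 9 to 10, Lomond.
Kelston vs Penrith: Kelston is ranked higher on 2+1+2+2+5 = 12 ballots, Penrith on 7. Kelston wins 12–7.
Kelston vs Elsford: 4 to 15, Elsford.
Kelston beats Penrith; loses to Granton, Marwick, Lomond, Elsford — 1 pairwise win.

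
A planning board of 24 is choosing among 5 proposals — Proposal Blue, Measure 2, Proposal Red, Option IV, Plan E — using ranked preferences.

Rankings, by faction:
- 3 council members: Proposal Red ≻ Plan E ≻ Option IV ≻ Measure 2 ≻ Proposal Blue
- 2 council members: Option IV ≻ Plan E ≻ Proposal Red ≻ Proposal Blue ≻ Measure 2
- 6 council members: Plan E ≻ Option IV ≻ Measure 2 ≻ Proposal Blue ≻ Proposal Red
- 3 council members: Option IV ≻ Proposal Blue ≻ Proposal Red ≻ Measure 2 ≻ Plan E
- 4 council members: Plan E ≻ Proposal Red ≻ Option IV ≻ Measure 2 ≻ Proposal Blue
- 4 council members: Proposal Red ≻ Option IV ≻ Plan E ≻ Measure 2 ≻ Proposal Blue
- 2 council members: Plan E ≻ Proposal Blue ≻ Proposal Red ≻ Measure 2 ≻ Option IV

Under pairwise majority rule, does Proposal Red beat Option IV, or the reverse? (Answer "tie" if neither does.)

Proposal Red

Ballots ranking Proposal Red above Option IV: 3 + 4 + 4 + 2 = 13.
Ballots ranking Option IV above Proposal Red: 24 − 13 = 11.
Proposal Red wins the head-to-head 13–11.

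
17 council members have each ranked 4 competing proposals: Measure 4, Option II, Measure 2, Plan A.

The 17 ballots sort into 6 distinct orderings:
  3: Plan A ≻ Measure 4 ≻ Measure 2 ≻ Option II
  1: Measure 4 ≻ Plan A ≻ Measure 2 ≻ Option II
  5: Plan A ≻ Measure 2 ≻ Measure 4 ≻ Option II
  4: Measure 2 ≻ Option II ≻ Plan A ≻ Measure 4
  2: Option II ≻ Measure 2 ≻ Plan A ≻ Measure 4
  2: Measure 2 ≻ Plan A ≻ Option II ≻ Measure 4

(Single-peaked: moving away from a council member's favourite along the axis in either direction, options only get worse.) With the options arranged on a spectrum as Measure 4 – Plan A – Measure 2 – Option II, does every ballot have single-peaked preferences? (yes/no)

yes

Axis positions: Measure 4=1, Plan A=2, Measure 2=3, Option II=4.
Cluster 1 (peak Plan A at position 2): ranking walks positions 2-1-3-4, expanding outward from the peak — single-peaked.
Cluster 2 (peak Measure 4 at position 1): ranking walks positions 1-2-3-4, expanding outward from the peak — single-peaked.
Cluster 3 (peak Plan A at position 2): ranking walks positions 2-3-1-4, expanding outward from the peak — single-peaked.
Cluster 4 (peak Measure 2 at position 3): ranking walks positions 3-4-2-1, expanding outward from the peak — single-peaked.
Cluster 5 (peak Option II at position 4): ranking walks positions 4-3-2-1, expanding outward from the peak — single-peaked.
Cluster 6 (peak Measure 2 at position 3): ranking walks positions 3-2-4-1, expanding outward from the peak — single-peaked.
Every ranking is single-peaked on this axis.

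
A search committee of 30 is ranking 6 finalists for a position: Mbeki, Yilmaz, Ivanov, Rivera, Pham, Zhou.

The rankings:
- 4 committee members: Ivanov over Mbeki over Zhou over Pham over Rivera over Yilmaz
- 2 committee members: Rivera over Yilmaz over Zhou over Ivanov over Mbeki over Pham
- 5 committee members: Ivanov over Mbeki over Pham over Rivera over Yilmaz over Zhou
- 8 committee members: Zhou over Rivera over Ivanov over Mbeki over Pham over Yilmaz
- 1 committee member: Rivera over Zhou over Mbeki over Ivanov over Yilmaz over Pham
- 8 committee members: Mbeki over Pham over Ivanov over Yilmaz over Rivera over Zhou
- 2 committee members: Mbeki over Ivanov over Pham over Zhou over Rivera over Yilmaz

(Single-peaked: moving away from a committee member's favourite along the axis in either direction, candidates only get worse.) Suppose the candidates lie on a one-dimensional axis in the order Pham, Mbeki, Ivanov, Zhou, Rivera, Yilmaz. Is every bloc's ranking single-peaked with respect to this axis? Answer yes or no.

Axis positions: Pham=1, Mbeki=2, Ivanov=3, Zhou=4, Rivera=5, Yilmaz=6.
Bloc 1 (peak Ivanov at position 3): ranking walks positions 3-2-4-1-5-6, expanding outward from the peak — single-peaked.
Bloc 2 (peak Rivera at position 5): ranking walks positions 5-6-4-3-2-1, expanding outward from the peak — single-peaked.
Bloc 3: ranking walks positions 3-2-1-5-6-4; Rivera is ranked above Zhou even though Zhou lies between Rivera and the peak Ivanov on the axis — preferences dip and rise again. Not single-peaked.
Bloc 4 (peak Zhou at position 4): ranking walks positions 4-5-3-2-1-6, expanding outward from the peak — single-peaked.
Bloc 5: ranking walks positions 5-4-2-3-6-1; Mbeki is ranked above Ivanov even though Ivanov lies between Mbeki and the peak Rivera on the axis — preferences dip and rise again. Not single-peaked.
Bloc 6: ranking walks positions 2-1-3-6-5-4; Yilmaz is ranked above Zhou even though Zhou lies between Yilmaz and the peak Mbeki on the axis — preferences dip and rise again. Not single-peaked.
Bloc 7 (peak Mbeki at position 2): ranking walks positions 2-3-1-4-5-6, expanding outward from the peak — single-peaked.
Bloc 3 violates single-peakedness, so the profile is not single-peaked on this axis.

no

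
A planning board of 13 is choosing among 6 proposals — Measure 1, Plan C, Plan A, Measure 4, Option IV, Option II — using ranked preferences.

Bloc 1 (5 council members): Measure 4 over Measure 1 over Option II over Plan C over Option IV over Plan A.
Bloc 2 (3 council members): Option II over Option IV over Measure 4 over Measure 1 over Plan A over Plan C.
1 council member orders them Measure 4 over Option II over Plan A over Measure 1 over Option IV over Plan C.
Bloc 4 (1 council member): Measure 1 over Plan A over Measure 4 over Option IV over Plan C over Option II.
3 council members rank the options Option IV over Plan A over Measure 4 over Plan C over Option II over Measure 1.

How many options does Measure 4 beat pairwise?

Measure 4 against each rival (13 council members):
Measure 4 vs Measure 1: Measure 4, 12–1.
Measure 4 vs Plan C: Measure 4 preferred on 5+3+1+1+3 = 13 ballots; Measure 4 wins 13–0.
Measure 4–Plan A: Measure 4 9–4.
Measure 4 vs Option IV: 7 to 6, Measure 4.
Measure 4 vs Option II: Measure 4 wins 10–3.
Measure 4 beats Measure 1, Plan C, Plan A, Option IV, Option II — 5 pairwise wins.

5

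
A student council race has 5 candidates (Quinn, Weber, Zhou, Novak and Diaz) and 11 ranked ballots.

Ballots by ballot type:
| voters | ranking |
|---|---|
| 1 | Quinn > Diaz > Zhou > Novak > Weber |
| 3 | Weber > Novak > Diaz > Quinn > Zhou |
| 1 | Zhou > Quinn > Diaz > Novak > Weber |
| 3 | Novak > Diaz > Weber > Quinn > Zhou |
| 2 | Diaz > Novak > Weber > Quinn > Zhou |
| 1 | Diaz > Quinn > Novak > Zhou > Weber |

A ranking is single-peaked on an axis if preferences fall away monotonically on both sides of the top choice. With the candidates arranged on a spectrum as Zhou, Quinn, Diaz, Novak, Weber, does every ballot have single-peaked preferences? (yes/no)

Axis positions: Zhou=1, Quinn=2, Diaz=3, Novak=4, Weber=5.
Ballot type 1 (peak Quinn at position 2): ranking walks positions 2-3-1-4-5, expanding outward from the peak — single-peaked.
Ballot type 2 (peak Weber at position 5): ranking walks positions 5-4-3-2-1, expanding outward from the peak — single-peaked.
Ballot type 3 (peak Zhou at position 1): ranking walks positions 1-2-3-4-5, expanding outward from the peak — single-peaked.
Ballot type 4 (peak Novak at position 4): ranking walks positions 4-3-5-2-1, expanding outward from the peak — single-peaked.
Ballot type 5 (peak Diaz at position 3): ranking walks positions 3-4-5-2-1, expanding outward from the peak — single-peaked.
Ballot type 6 (peak Diaz at position 3): ranking walks positions 3-2-4-1-5, expanding outward from the peak — single-peaked.
Every ranking is single-peaked on this axis.

yes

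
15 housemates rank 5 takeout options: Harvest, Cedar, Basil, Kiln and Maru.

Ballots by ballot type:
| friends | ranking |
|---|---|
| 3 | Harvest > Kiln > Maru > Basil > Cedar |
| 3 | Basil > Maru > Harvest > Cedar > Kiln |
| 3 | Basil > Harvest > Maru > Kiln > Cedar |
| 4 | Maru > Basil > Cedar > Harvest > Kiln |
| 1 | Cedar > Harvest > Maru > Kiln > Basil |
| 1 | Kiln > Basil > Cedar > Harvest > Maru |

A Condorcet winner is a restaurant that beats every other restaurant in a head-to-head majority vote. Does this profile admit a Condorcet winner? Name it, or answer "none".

Head-to-head results (15 friends):
Harvest–Cedar: Harvest 9–6.
Harvest–Basil: Basil 11–4.
Harvest vs Kiln: Harvest wins 14–1.
Harvest vs Maru: Harvest wins 8–7.
Cedar vs Basil: Basil, 14–1.
Cedar vs Kiln: Cedar wins 8–7.
Cedar vs Maru: Maru, 13–2.
Basil vs Kiln: Basil, 10–5.
Basil vs Maru: Maru, 8–7.
Kiln vs Maru: Maru wins 11–4.
Each restaurant drops at least one matchup (Harvest loses to Basil; Cedar loses to Harvest; Basil loses to Maru; Kiln loses to Harvest; Maru loses to Harvest); the cycle Harvest > Maru > Basil > Harvest rules out a Condorcet winner.

none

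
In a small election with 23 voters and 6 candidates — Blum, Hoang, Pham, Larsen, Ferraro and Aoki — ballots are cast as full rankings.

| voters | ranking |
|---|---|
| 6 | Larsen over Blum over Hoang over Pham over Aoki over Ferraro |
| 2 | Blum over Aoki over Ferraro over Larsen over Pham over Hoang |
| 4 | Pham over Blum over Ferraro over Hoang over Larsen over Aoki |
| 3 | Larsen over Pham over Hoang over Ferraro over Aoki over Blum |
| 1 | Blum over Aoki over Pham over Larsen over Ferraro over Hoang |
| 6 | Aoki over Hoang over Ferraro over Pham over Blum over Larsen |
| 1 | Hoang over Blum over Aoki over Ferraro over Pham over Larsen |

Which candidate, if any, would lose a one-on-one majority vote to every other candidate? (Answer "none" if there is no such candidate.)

none

Pairwise majorities:
Blum vs Hoang: 6+2+4+1 = 13 for Blum, 10 for Hoang — Blum by 13–10.
Blum vs Pham: Blum is ranked higher on 6+2+1+1 = 10 ballots, Pham on 13. Pham wins 13–10.
Blum vs Larsen: Blum preferred on 2+4+1+6+1 = 14 ballots; Blum wins 14–9.
Blum vs Ferraro: Blum, 14–9.
Blum vs Aoki: 14 to 9, Blum.
Hoang vs Pham: Hoang preferred on 6+6+1 = 13 ballots; Hoang wins 13–10.
Hoang vs Larsen: 11 to 12, Larsen.
Hoang–Ferraro: Hoang 16–7.
Hoang vs Aoki: Hoang, 14–9.
Pham vs Larsen: Pham wins 12–11.
Pham–Ferraro: Pham 14–9.
Pham vs Aoki: 6+4+3 = 13 for Pham, 10 for Aoki — Pham by 13–10.
Larsen vs Ferraro: Ferraro wins 13–10.
Larsen vs Aoki: Larsen is ranked higher on 6+4+3 = 13 ballots, Aoki on 10. Larsen wins 13–10.
Ferraro–Aoki: Aoki 16–7.
Every candidate wins at least one matchup (Blum beats Hoang; Hoang beats Pham; Pham beats Blum; Larsen beats Hoang; Ferraro beats Larsen; Aoki beats Ferraro), so there is no Condorcet loser.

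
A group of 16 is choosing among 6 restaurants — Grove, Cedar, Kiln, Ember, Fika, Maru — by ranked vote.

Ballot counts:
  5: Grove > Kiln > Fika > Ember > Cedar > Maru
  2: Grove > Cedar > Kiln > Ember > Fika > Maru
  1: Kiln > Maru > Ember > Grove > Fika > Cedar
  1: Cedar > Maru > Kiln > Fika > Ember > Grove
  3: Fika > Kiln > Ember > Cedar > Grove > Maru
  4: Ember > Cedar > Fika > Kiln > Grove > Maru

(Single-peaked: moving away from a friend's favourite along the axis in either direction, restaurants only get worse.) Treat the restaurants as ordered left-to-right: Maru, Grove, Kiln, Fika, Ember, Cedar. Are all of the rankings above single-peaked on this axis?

no

Axis positions: Maru=1, Grove=2, Kiln=3, Fika=4, Ember=5, Cedar=6.
Faction 1 (peak Grove at position 2): ranking walks positions 2-3-4-5-6-1, expanding outward from the peak — single-peaked.
Faction 2: ranking walks positions 2-6-3-5-4-1; Cedar is ranked above Kiln even though Kiln lies between Cedar and the peak Grove on the axis — preferences dip and rise again. Not single-peaked.
Faction 3: ranking walks positions 3-1-5-2-4-6; Maru is ranked above Grove even though Grove lies between Maru and the peak Kiln on the axis — preferences dip and rise again. Not single-peaked.
Faction 4: ranking walks positions 6-1-3-4-5-2; Maru is ranked above Ember even though Ember lies between Maru and the peak Cedar on the axis — preferences dip and rise again. Not single-peaked.
Faction 5 (peak Fika at position 4): ranking walks positions 4-3-5-6-2-1, expanding outward from the peak — single-peaked.
Faction 6 (peak Ember at position 5): ranking walks positions 5-6-4-3-2-1, expanding outward from the peak — single-peaked.
Faction 2 violates single-peakedness, so the profile is not single-peaked on this axis.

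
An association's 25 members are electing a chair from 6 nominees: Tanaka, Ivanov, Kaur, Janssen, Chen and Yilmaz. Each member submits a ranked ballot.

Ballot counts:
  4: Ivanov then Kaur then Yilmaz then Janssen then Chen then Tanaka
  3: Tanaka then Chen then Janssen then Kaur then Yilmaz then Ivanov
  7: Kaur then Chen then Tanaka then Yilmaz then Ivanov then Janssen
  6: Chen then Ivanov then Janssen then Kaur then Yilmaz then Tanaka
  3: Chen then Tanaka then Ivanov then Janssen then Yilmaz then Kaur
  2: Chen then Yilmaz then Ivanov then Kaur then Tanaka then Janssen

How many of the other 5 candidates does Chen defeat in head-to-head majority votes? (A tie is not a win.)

5

Chen against each rival (25 voters):
Chen vs Tanaka: 4+7+6+3+2 = 22 for Chen, 3 for Tanaka — Chen by 22–3.
Chen vs Ivanov: Chen is ranked higher on 3+7+6+3+2 = 21 ballots, Ivanov on 4. Chen wins 21–4.
Chen vs Kaur: Chen, 14–11.
Chen–Janssen: Chen 21–4.
Chen–Yilmaz: Chen 21–4.
Chen beats Tanaka, Ivanov, Kaur, Janssen, Yilmaz — 5 pairwise wins.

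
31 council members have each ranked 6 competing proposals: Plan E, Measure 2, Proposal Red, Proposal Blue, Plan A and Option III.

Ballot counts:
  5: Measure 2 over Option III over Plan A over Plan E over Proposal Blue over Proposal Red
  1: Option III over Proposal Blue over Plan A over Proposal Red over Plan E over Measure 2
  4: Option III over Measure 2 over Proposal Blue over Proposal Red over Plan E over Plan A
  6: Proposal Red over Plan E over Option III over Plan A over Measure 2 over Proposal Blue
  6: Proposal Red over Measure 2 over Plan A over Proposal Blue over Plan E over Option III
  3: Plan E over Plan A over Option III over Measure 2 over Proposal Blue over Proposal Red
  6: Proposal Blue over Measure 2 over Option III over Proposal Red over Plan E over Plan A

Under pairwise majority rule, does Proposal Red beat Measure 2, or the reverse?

Measure 2

Ballots ranking Proposal Red above Measure 2: 1 + 6 + 6 = 13.
Ballots ranking Measure 2 above Proposal Red: 31 − 13 = 18.
Measure 2 wins the head-to-head 18–13.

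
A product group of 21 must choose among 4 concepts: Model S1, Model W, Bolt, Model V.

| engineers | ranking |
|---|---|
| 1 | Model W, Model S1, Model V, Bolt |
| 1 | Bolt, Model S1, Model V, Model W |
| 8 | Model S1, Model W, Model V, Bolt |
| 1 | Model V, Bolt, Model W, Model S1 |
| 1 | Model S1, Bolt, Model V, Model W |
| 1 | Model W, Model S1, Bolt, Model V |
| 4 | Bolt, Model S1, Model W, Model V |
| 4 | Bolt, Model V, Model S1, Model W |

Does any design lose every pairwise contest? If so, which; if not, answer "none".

Model V

Pairwise majorities:
Model S1 vs Model W: 1+8+1+4+4 = 18 for Model S1, 3 for Model W — Model S1 by 18–3.
Model S1 vs Bolt: 11 to 10, Model S1.
Model S1–Model V: Model S1 16–5.
Model W vs Bolt: Bolt, 11–10.
Model W–Model V: Model W 14–7.
Bolt vs Model V: Bolt is ranked higher on 1+1+1+4+4 = 11 ballots, Model V on 10. Bolt wins 11–10.
Only Model V has no wins; Model V is the Condorcet loser.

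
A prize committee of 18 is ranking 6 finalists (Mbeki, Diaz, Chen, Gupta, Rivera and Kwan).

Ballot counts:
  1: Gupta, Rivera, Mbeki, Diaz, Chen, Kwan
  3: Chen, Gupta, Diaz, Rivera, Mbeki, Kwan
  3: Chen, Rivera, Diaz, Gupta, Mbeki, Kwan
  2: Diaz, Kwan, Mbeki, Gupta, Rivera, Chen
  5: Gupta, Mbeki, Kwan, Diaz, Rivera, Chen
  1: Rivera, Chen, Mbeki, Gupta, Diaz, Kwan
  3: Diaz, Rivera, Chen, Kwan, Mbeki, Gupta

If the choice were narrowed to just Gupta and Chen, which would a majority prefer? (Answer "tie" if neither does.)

Chen

Ballots ranking Gupta above Chen: 1 + 2 + 5 = 8.
Ballots ranking Chen above Gupta: 18 − 8 = 10.
Chen wins the head-to-head 10–8.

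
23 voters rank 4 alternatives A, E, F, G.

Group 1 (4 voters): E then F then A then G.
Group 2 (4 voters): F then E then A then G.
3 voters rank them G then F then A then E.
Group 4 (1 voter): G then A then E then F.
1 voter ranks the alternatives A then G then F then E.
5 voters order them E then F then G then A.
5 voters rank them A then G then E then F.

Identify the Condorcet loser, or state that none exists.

Head-to-head results (23 voters):
A vs E: 3+1+1+5 = 10 for A, 13 for E — E by 13–10.
A vs F: A preferred on 1+1+5 = 7 ballots; F wins 16–7.
A vs G: 4+4+1+5 = 14 for A, 9 for G — A by 14–9.
E vs F: E preferred on 4+1+5+5 = 15 ballots; E wins 15–8.
E vs G: 13 to 10, E.
F vs G: F, 13–10.
G is beaten in every head-to-head and is the Condorcet loser.

G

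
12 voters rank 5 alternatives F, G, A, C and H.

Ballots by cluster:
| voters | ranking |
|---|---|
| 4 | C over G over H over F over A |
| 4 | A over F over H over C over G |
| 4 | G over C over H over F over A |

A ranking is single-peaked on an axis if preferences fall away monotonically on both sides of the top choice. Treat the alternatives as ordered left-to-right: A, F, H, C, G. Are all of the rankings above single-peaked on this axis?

yes

Axis positions: A=1, F=2, H=3, C=4, G=5.
Cluster 1 (peak C at position 4): ranking walks positions 4-5-3-2-1, expanding outward from the peak — single-peaked.
Cluster 2 (peak A at position 1): ranking walks positions 1-2-3-4-5, expanding outward from the peak — single-peaked.
Cluster 3 (peak G at position 5): ranking walks positions 5-4-3-2-1, expanding outward from the peak — single-peaked.
Every ranking is single-peaked on this axis.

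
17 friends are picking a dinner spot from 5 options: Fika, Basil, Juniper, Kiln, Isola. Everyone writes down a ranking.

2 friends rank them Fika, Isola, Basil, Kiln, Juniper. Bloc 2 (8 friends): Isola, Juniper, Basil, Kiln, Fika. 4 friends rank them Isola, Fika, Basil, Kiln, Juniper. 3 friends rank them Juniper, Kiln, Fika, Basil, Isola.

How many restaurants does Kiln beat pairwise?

Kiln against each rival (17 friends):
Kiln vs Fika: Kiln, 11–6.
Kiln vs Basil: 3 to 14, Basil.
Kiln vs Juniper: Juniper wins 11–6.
Kiln vs Isola: Kiln preferred on 3 ballots; Isola wins 14–3.
Kiln beats Fika; loses to Basil, Juniper, Isola — 1 pairwise win.

1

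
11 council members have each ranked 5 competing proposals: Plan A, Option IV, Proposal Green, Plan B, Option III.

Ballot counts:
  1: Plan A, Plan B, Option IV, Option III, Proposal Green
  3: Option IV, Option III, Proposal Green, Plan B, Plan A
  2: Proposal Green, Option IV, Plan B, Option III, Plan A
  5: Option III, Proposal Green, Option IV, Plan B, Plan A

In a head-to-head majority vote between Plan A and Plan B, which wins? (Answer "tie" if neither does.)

Plan B

Ballots ranking Plan A above Plan B: 1.
Ballots ranking Plan B above Plan A: 11 − 1 = 10.
Plan B wins the head-to-head 10–1.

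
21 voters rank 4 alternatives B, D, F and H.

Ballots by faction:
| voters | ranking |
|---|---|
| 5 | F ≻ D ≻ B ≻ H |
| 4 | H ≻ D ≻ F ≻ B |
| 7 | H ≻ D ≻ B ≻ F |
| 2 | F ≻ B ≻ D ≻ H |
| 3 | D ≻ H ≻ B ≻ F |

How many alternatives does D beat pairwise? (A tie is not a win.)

2

D against each rival (21 voters):
D vs B: D is ranked higher on 5+4+7+3 = 19 ballots, B on 2. D wins 19–2.
D vs F: 14 to 7, D.
D vs H: D preferred on 5+2+3 = 10 ballots; H wins 11–10.
D beats B, F; loses to H — 2 pairwise wins.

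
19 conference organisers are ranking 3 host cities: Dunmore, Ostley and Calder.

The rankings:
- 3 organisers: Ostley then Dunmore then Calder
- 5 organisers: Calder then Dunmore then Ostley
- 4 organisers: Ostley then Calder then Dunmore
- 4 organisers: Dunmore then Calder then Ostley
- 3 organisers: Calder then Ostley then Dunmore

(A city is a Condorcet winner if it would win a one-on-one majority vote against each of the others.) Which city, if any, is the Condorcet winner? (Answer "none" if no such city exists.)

Head-to-head results (19 organisers):
Dunmore–Ostley: Ostley 10–9.
Dunmore vs Calder: Calder wins 12–7.
Ostley vs Calder: Calder wins 12–7.
Only Calder has no losses; Calder is the Condorcet winner.

Calder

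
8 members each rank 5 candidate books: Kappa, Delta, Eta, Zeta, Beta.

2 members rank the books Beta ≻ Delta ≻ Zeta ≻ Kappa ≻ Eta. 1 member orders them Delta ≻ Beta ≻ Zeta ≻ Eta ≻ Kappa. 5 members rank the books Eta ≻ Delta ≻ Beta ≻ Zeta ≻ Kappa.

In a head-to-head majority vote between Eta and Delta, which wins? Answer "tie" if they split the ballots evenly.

Ballots ranking Eta above Delta: 5.
Ballots ranking Delta above Eta: 8 − 5 = 3.
Eta wins the head-to-head 5–3.

Eta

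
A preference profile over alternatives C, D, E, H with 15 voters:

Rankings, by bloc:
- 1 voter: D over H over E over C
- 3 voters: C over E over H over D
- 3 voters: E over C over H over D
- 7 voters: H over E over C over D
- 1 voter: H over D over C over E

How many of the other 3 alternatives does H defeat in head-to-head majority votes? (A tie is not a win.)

H against each rival (15 voters):
H vs C: H wins 9–6.
H–D: H 14–1.
H vs E: H preferred on 1+7+1 = 9 ballots; H wins 9–6.
H beats C, D, E — 3 pairwise wins.

3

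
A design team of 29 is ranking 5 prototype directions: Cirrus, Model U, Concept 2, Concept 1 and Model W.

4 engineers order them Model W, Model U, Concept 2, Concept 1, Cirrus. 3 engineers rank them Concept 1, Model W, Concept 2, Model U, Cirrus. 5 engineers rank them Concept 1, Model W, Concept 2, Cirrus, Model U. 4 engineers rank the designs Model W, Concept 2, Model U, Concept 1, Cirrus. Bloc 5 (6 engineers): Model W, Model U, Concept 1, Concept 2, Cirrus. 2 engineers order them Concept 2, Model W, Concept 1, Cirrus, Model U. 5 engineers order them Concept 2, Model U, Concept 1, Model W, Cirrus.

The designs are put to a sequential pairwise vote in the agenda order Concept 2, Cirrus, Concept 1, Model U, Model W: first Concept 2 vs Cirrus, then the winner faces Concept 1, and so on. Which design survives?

Model W

Round 1: Concept 2 vs Cirrus — 29–0, Concept 2 advances.
Round 2: Concept 2 vs Concept 1 — 15–14, Concept 2 advances.
Round 3: Concept 2 vs Model U — 19–10, Concept 2 advances.
Round 4: Concept 2 vs Model W — 7–22, Model W advances.
Model W survives the agenda.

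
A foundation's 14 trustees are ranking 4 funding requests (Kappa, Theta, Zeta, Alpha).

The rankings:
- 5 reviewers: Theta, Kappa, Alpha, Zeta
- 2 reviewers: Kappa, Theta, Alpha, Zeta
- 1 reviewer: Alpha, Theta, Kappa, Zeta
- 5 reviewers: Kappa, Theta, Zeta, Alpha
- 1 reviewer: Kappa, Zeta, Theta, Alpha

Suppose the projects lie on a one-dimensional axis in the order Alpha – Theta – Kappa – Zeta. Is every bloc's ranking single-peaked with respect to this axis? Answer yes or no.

Axis positions: Alpha=1, Theta=2, Kappa=3, Zeta=4.
Bloc 1 (peak Theta at position 2): ranking walks positions 2-3-1-4, expanding outward from the peak — single-peaked.
Bloc 2 (peak Kappa at position 3): ranking walks positions 3-2-1-4, expanding outward from the peak — single-peaked.
Bloc 3 (peak Alpha at position 1): ranking walks positions 1-2-3-4, expanding outward from the peak — single-peaked.
Bloc 4 (peak Kappa at position 3): ranking walks positions 3-2-4-1, expanding outward from the peak — single-peaked.
Bloc 5 (peak Kappa at position 3): ranking walks positions 3-4-2-1, expanding outward from the peak — single-peaked.
Every ranking is single-peaked on this axis.

yes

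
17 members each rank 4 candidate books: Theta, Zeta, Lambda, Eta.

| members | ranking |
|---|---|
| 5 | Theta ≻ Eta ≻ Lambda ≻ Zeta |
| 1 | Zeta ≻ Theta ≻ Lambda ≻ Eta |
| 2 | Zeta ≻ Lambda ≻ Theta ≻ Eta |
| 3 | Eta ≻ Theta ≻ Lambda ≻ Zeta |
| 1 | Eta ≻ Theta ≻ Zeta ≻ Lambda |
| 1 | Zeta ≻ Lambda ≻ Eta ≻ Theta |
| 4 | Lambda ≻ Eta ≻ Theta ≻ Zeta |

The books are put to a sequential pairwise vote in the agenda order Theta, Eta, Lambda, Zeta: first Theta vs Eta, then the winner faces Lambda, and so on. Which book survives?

Eta

Round 1: Theta vs Eta — 8–9, Eta advances.
Round 2: Eta vs Lambda — 9–8, Eta advances.
Round 3: Eta vs Zeta — 13–4, Eta advances.
The agenda winner is Eta.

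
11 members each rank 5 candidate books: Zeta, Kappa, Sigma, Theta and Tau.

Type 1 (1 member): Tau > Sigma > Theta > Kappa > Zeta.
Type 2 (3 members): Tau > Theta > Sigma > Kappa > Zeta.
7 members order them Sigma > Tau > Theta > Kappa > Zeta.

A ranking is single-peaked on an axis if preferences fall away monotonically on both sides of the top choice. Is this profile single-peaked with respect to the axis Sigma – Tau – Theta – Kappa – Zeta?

yes

Axis positions: Sigma=1, Tau=2, Theta=3, Kappa=4, Zeta=5.
Type 1 (peak Tau at position 2): ranking walks positions 2-1-3-4-5, expanding outward from the peak — single-peaked.
Type 2 (peak Tau at position 2): ranking walks positions 2-3-1-4-5, expanding outward from the peak — single-peaked.
Type 3 (peak Sigma at position 1): ranking walks positions 1-2-3-4-5, expanding outward from the peak — single-peaked.
Every ranking is single-peaked on this axis.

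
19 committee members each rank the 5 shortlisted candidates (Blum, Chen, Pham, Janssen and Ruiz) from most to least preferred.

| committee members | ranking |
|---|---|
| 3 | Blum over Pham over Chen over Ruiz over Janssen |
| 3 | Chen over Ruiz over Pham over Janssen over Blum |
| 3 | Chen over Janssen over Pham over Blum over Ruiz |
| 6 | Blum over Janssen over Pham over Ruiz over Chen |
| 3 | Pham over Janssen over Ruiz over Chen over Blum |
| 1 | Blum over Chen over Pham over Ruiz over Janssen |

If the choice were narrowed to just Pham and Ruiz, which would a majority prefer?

Ballots ranking Pham above Ruiz: 3 + 3 + 6 + 3 + 1 = 16.
Ballots ranking Ruiz above Pham: 19 − 16 = 3.
Pham wins the head-to-head 16–3.

Pham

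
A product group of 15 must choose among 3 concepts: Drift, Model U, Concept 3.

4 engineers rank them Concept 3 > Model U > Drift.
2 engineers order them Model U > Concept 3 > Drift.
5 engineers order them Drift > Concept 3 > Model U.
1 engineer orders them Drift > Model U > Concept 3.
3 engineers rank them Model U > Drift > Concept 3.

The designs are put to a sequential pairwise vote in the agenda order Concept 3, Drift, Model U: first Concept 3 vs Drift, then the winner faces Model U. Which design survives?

Model U

Round 1: Concept 3 vs Drift — 6–9, Drift advances.
Round 2: Drift vs Model U — 6–9, Model U advances.
The agenda winner is Model U.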